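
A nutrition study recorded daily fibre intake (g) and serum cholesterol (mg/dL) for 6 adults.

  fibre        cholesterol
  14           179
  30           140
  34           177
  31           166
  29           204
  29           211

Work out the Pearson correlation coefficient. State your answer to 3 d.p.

n = 6, Σx = 167, Σy = 1077, Σx² = 4895, Σy² = 196663, Σxy = 29905
nΣxy − ΣxΣy = 179430 − 179859 = -429
nΣx² − (Σx)² = 29370 − 27889 = 1481; nΣy² − (Σy)² = 1179978 − 1159929 = 20049
r = -429 / √(1481 × 20049) = -429 / 5449.0888 ≈ -0.079

-0.079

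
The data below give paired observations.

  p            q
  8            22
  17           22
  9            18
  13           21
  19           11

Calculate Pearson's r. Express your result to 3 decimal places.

n = 5, Σp = 66, Σq = 94, Σp² = 964, Σq² = 1854, Σpq = 1194
nΣpq − ΣpΣq = 5970 − 6204 = -234
nΣp² − (Σp)² = 4820 − 4356 = 464; nΣq² − (Σq)² = 9270 − 8836 = 434
r = -234 / √(464 × 434) = -234 / 448.7494 ≈ -0.521

-0.521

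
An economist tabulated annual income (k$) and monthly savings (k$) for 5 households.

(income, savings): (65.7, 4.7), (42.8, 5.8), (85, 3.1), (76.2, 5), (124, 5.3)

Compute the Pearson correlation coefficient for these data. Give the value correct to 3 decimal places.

-0.190

n = 5, Σx = 393.7, Σy = 23.9, Σx² = 34555.77, Σy² = 118.43, Σxy = 1858.73
nΣxy − ΣxΣy = 9293.65 − 9409.43 = -115.78
nΣx² − (Σx)² = 172778.85 − 154999.69 = 17779.16; nΣy² − (Σy)² = 592.15 − 571.21 = 20.94
r = -115.78 / √(17779.16 × 20.94) = -115.78 / 610.1603 ≈ -0.190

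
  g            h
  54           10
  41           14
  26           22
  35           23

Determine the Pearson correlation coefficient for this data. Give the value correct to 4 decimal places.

n = 4, Σg = 156, Σh = 69, Σg² = 6498, Σh² = 1309, Σgh = 2491
nΣgh − ΣgΣh = 9964 − 10764 = -800
nΣg² − (Σg)² = 25992 − 24336 = 1656; nΣh² − (Σh)² = 5236 − 4761 = 475
r = -800 / √(1656 × 475) = -800 / 886.9047 ≈ -0.9020

-0.9020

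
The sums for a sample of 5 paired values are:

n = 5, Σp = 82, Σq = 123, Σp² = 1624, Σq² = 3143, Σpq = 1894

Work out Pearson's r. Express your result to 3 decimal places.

-0.681

r = (nΣpq − ΣpΣq) / √[(nΣp² − (Σp)²)(nΣq² − (Σq)²)]
Numerator: 5×1894 − 82×123 = -616
Denominator: √[(8120 − 6724)(15715 − 15129)] = √[1396 × 586] = 904.4645
r = -616 / 904.4645 ≈ -0.681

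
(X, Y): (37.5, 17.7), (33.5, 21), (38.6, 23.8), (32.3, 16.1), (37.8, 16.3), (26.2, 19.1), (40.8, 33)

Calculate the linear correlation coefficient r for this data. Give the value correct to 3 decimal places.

n = 7, ΣX = 246.7, ΣY = 147, ΣX² = 8841.67, ΣY² = 3299.44, ΣXY = 5268.92
nΣXY − ΣXΣY = 36882.44 − 36264.9 = 617.54
nΣX² − (ΣX)² = 61891.69 − 60860.89 = 1030.8; nΣY² − (ΣY)² = 23096.08 − 21609 = 1487.08
r = 617.54 / √(1030.8 × 1487.08) = 617.54 / 1238.0961 ≈ 0.499

0.499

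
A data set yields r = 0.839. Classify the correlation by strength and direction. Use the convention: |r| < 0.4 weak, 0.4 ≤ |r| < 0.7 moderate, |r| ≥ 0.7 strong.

r = 0.839 > 0 so the relationship is positive.
|r| = 0.839, which falls in the strong range.

strong positive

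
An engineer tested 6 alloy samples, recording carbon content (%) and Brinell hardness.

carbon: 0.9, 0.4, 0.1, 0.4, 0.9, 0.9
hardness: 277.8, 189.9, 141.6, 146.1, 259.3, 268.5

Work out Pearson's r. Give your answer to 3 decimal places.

n = 6, Σx = 3.6, Σy = 1283.2, Σx² = 2.76, Σy² = 293959.36, Σxy = 873.6
nΣxy − ΣxΣy = 5241.6 − 4619.52 = 622.08
nΣx² − (Σx)² = 16.56 − 12.96 = 3.6; nΣy² − (Σy)² = 1763756.16 − 1646602.24 = 117153.92
r = 622.08 / √(3.6 × 117153.92) = 622.08 / 649.4260 ≈ 0.958

0.958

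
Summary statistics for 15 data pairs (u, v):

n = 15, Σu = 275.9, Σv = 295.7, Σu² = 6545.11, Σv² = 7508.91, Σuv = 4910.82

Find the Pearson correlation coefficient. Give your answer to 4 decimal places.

r = (nΣuv − ΣuΣv) / √[(nΣu² − (Σu)²)(nΣv² − (Σv)²)]
Numerator: 15×4910.82 − 275.9×295.7 = -7921.33
Denominator: √[(98176.65 − 76120.81)(112633.65 − 87438.49)] = √[22055.84 × 25195.16] = 23573.2988
r = -7921.33 / 23573.2988 ≈ -0.3360

-0.3360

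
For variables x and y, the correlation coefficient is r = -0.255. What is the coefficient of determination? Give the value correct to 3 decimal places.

r² = (-0.255)² = 0.065

0.065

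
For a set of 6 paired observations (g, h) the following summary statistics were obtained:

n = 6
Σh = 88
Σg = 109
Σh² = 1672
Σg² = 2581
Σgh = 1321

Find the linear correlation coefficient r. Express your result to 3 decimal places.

r = (nΣgh − ΣgΣh) / √[(nΣg² − (Σg)²)(nΣh² − (Σh)²)]
Numerator: 6×1321 − 109×88 = -1666
Denominator: √[(15486 − 11881)(10032 − 7744)] = √[3605 × 2288] = 2871.9749
r = -1666 / 2871.9749 ≈ -0.580

-0.580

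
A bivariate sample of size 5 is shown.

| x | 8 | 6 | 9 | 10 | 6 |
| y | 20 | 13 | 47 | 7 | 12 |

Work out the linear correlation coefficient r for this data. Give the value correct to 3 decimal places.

n = 5, Σx = 39, Σy = 99, Σx² = 317, Σy² = 2971, Σxy = 803
nΣxy − ΣxΣy = 4015 − 3861 = 154
nΣx² − (Σx)² = 1585 − 1521 = 64; nΣy² − (Σy)² = 14855 − 9801 = 5054
r = 154 / √(64 × 5054) = 154 / 568.7319 ≈ 0.271

0.271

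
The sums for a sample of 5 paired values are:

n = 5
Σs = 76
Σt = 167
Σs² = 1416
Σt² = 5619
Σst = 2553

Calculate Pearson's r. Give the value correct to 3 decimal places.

0.141

r = (nΣst − ΣsΣt) / √[(nΣs² − (Σs)²)(nΣt² − (Σt)²)]
Numerator: 5×2553 − 76×167 = 73
Denominator: √[(7080 − 5776)(28095 − 27889)] = √[1304 × 206] = 518.2895
r = 73 / 518.2895 ≈ 0.141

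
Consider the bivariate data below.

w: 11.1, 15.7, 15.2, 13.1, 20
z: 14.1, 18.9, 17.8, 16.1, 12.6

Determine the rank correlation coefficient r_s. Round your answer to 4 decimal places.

0.0000

Rank w: 1, 4, 3, 2, 5
Rank z: 2, 5, 4, 3, 1
d = rank(w) − rank(z): -1, -1, -1, -1, 4; Σd² = 20
ρ = 1 − 6Σd² / [n(n²−1)] = 1 − 6×20 / (5×24) = 1 − 120/120 ≈ 0.0000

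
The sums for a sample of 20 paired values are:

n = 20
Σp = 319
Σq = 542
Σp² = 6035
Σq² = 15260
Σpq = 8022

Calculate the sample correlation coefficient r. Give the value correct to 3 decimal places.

-0.847

r = (nΣpq − ΣpΣq) / √[(nΣp² − (Σp)²)(nΣq² − (Σq)²)]
Numerator: 20×8022 − 319×542 = -12458
Denominator: √[(120700 − 101761)(305200 − 293764)] = √[18939 × 11436] = 14716.8748
r = -12458 / 14716.8748 ≈ -0.847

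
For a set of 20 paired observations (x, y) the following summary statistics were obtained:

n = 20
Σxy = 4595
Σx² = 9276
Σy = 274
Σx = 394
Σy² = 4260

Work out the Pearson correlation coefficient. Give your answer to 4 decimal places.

-0.9170

r = (nΣxy − ΣxΣy) / √[(nΣx² − (Σx)²)(nΣy² − (Σy)²)]
Numerator: 20×4595 − 394×274 = -16056
Denominator: √[(185520 − 155236)(85200 − 75076)] = √[30284 × 10124] = 17509.8605
r = -16056 / 17509.8605 ≈ -0.9170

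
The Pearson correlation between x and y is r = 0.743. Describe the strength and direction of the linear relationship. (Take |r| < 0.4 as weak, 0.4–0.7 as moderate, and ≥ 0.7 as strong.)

r = 0.743 > 0 so the relationship is positive.
|r| = 0.743, which falls in the strong range.

strong positive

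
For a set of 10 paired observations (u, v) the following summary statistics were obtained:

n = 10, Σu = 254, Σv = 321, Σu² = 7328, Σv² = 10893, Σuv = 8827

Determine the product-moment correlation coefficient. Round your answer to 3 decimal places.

r = (nΣuv − ΣuΣv) / √[(nΣu² − (Σu)²)(nΣv² − (Σv)²)]
Numerator: 10×8827 − 254×321 = 6736
Denominator: √[(73280 − 64516)(108930 − 103041)] = √[8764 × 5889] = 7184.0933
r = 6736 / 7184.0933 ≈ 0.938

0.938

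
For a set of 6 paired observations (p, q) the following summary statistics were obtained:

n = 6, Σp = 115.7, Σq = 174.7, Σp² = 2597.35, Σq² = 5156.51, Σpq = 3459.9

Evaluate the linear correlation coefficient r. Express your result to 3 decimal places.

r = (nΣpq − ΣpΣq) / √[(nΣp² − (Σp)²)(nΣq² − (Σq)²)]
Numerator: 6×3459.9 − 115.7×174.7 = 546.61
Denominator: √[(15584.1 − 13386.49)(30939.06 − 30520.09)] = √[2197.61 × 418.97] = 959.5482
r = 546.61 / 959.5482 ≈ 0.570

0.570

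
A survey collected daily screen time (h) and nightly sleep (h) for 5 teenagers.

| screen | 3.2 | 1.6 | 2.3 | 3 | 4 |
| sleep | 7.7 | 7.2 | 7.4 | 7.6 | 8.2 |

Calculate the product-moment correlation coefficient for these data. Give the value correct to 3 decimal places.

0.973

n = 5, Σx = 14.1, Σy = 38.1, Σx² = 43.09, Σy² = 290.89, Σxy = 108.78
nΣxy − ΣxΣy = 543.9 − 537.21 = 6.69
nΣx² − (Σx)² = 215.45 − 198.81 = 16.64; nΣy² − (Σy)² = 1454.45 − 1451.61 = 2.84
r = 6.69 / √(16.64 × 2.84) = 6.69 / 6.8744 ≈ 0.973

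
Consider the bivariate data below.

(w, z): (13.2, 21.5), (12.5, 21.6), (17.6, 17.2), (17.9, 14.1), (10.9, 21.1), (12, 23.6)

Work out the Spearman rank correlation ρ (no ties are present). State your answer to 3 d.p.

Rank w: 4, 3, 5, 6, 1, 2
Rank z: 4, 5, 2, 1, 3, 6
d = rank(w) − rank(z): 0, -2, 3, 5, -2, -4; Σd² = 58
ρ = 1 − 6Σd² / [n(n²−1)] = 1 − 6×58 / (6×35) = 1 − 348/210 ≈ -0.657

-0.657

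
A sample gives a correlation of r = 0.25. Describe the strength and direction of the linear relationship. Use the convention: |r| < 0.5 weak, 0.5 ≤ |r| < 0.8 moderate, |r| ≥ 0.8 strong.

weak positive

r = 0.25 > 0 so the relationship is positive.
|r| = 0.25, which falls in the weak range.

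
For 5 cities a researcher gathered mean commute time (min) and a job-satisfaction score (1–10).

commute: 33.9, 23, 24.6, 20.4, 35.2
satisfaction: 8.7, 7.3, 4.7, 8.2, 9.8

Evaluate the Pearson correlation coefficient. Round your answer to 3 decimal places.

0.573

n = 5, Σx = 137.1, Σy = 38.7, Σx² = 3938.57, Σy² = 314.35, Σxy = 1090.69
nΣxy − ΣxΣy = 5453.45 − 5305.77 = 147.68
nΣx² − (Σx)² = 19692.85 − 18796.41 = 896.44; nΣy² − (Σy)² = 1571.75 − 1497.69 = 74.06
r = 147.68 / √(896.44 × 74.06) = 147.68 / 257.6632 ≈ 0.573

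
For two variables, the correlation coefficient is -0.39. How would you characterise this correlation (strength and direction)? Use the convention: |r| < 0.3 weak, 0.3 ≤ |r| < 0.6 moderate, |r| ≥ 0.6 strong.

moderate negative

r = -0.39 < 0 so the relationship is negative.
|r| = 0.39, which falls in the moderate range.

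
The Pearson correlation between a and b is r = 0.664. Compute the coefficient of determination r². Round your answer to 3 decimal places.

0.441

r² = (0.664)² = 0.441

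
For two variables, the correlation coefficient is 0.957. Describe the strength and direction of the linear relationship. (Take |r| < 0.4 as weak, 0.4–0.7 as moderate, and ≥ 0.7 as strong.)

strong positive

r = 0.957 > 0 so the relationship is positive.
|r| = 0.957, which falls in the strong range.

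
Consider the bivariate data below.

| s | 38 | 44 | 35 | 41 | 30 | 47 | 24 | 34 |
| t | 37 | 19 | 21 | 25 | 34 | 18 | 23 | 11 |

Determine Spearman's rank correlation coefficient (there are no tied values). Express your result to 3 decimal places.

-0.262

Rank s: 5, 7, 4, 6, 2, 8, 1, 3
Rank t: 8, 3, 4, 6, 7, 2, 5, 1
d = rank(s) − rank(t): -3, 4, 0, 0, -5, 6, -4, 2; Σd² = 106
ρ = 1 − 6Σd² / [n(n²−1)] = 1 − 6×106 / (8×63) = 1 − 636/504 ≈ -0.262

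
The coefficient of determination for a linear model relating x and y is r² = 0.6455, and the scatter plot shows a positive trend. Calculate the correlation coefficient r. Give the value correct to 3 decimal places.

0.803

|r| = √0.6455 = 0.803
The association is positive, so r = 0.803.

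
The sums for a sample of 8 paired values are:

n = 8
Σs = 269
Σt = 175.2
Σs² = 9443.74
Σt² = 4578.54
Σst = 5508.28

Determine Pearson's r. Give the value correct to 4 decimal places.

-0.7041

r = (nΣst − ΣsΣt) / √[(nΣs² − (Σs)²)(nΣt² − (Σt)²)]
Numerator: 8×5508.28 − 269×175.2 = -3062.56
Denominator: √[(75549.92 − 72361)(36628.32 − 30695.04)] = √[3188.92 × 5933.28] = 4349.7995
r = -3062.56 / 4349.7995 ≈ -0.7041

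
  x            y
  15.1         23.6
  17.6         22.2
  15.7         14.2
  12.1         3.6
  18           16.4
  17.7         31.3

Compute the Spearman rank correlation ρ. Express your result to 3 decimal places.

0.429

Rank x: 2, 4, 3, 1, 6, 5
Rank y: 5, 4, 2, 1, 3, 6
d = rank(x) − rank(y): -3, 0, 1, 0, 3, -1; Σd² = 20
ρ = 1 − 6Σd² / [n(n²−1)] = 1 − 6×20 / (6×35) = 1 − 120/210 ≈ 0.429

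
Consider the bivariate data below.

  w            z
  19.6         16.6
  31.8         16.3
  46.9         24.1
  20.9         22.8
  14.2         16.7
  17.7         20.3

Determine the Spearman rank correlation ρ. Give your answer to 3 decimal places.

0.257

Rank w: 3, 5, 6, 4, 1, 2
Rank z: 2, 1, 6, 5, 3, 4
d = rank(w) − rank(z): 1, 4, 0, -1, -2, -2; Σd² = 26
ρ = 1 − 6Σd² / [n(n²−1)] = 1 − 6×26 / (6×35) = 1 − 156/210 ≈ 0.257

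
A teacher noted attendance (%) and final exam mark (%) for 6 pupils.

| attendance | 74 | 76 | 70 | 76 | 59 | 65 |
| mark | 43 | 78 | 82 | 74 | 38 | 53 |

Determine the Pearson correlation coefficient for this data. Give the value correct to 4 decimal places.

n = 6, Σx = 420, Σy = 368, Σx² = 29634, Σy² = 24386, Σxy = 26161
nΣxy − ΣxΣy = 156966 − 154560 = 2406
nΣx² − (Σx)² = 177804 − 176400 = 1404; nΣy² − (Σy)² = 146316 − 135424 = 10892
r = 2406 / √(1404 × 10892) = 2406 / 3910.5457 ≈ 0.6153

0.6153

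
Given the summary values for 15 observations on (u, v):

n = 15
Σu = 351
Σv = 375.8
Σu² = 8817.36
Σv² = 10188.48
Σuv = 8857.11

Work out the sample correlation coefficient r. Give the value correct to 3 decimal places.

r = (nΣuv − ΣuΣv) / √[(nΣu² − (Σu)²)(nΣv² − (Σv)²)]
Numerator: 15×8857.11 − 351×375.8 = 950.85
Denominator: √[(132260.4 − 123201)(152827.2 − 141225.64)] = √[9059.4 × 11601.56] = 10251.9838
r = 950.85 / 10251.9838 ≈ 0.093

0.093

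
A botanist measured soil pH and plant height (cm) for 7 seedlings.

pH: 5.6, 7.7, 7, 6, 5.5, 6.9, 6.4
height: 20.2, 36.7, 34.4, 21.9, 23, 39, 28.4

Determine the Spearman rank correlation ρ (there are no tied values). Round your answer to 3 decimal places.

0.786

Rank pH: 2, 7, 6, 3, 1, 5, 4
Rank height: 1, 6, 5, 2, 3, 7, 4
d = rank(pH) − rank(height): 1, 1, 1, 1, -2, -2, 0; Σd² = 12
ρ = 1 − 6Σd² / [n(n²−1)] = 1 − 6×12 / (7×48) = 1 − 72/336 ≈ 0.786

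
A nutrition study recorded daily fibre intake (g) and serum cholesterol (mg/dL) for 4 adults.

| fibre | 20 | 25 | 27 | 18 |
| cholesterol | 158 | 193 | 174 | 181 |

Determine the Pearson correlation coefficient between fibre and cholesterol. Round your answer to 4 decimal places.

0.3038

n = 4, Σx = 90, Σy = 706, Σx² = 2078, Σy² = 125250, Σxy = 15941
nΣxy − ΣxΣy = 63764 − 63540 = 224
nΣx² − (Σx)² = 8312 − 8100 = 212; nΣy² − (Σy)² = 501000 − 498436 = 2564
r = 224 / √(212 × 2564) = 224 / 737.2706 ≈ 0.3038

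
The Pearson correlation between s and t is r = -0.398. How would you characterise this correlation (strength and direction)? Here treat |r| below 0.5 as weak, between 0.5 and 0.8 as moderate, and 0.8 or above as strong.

weak negative

r = -0.398 < 0 so the relationship is negative.
|r| = 0.398, which falls in the weak range.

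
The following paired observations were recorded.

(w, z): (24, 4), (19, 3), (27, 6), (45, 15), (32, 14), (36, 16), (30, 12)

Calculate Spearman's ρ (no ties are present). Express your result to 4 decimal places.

Rank w: 2, 1, 3, 7, 5, 6, 4
Rank z: 2, 1, 3, 6, 5, 7, 4
d = rank(w) − rank(z): 0, 0, 0, 1, 0, -1, 0; Σd² = 2
ρ = 1 − 6Σd² / [n(n²−1)] = 1 − 6×2 / (7×48) = 1 − 12/336 ≈ 0.9643

0.9643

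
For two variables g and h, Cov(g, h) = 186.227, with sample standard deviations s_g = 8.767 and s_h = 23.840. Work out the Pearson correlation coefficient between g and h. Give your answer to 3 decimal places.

0.891

r = Cov(g,h) / (s_g · s_h) = 186.227 / (8.767 × 23.840)
  = 186.227 / 209.0053 ≈ 0.891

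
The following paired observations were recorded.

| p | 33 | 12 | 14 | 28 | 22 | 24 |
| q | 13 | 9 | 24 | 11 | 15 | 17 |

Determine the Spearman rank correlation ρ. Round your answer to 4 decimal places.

Rank p: 6, 1, 2, 5, 3, 4
Rank q: 3, 1, 6, 2, 4, 5
d = rank(p) − rank(q): 3, 0, -4, 3, -1, -1; Σd² = 36
ρ = 1 − 6Σd² / [n(n²−1)] = 1 − 6×36 / (6×35) = 1 − 216/210 ≈ -0.0286

-0.0286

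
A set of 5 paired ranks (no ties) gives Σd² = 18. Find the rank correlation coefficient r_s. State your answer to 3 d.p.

ρ = 1 − 6Σd² / [n(n²−1)] = 1 − 6×18 / (5×24)
  = 1 − 108/120 = 1 − 0.9000 ≈ 0.100

0.100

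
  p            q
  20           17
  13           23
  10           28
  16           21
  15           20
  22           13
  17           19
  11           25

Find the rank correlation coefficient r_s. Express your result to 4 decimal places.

Rank p: 7, 3, 1, 5, 4, 8, 6, 2
Rank q: 2, 6, 8, 5, 4, 1, 3, 7
d = rank(p) − rank(q): 5, -3, -7, 0, 0, 7, 3, -5; Σd² = 166
ρ = 1 − 6Σd² / [n(n²−1)] = 1 − 6×166 / (8×63) = 1 − 996/504 ≈ -0.9762

-0.9762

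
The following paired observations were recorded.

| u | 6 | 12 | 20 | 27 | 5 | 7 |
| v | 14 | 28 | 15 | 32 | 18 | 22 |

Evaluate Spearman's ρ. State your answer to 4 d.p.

0.5429

Rank u: 2, 4, 5, 6, 1, 3
Rank v: 1, 5, 2, 6, 3, 4
d = rank(u) − rank(v): 1, -1, 3, 0, -2, -1; Σd² = 16
ρ = 1 − 6Σd² / [n(n²−1)] = 1 − 6×16 / (6×35) = 1 − 96/210 ≈ 0.5429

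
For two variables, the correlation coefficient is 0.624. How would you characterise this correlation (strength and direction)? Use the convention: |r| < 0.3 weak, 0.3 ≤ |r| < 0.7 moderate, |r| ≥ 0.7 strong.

r = 0.624 > 0 so the relationship is positive.
|r| = 0.624, which falls in the moderate range.

moderate positive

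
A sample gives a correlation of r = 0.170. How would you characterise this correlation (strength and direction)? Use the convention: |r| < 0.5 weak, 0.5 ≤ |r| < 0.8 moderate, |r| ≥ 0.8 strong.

r = 0.170 > 0 so the relationship is positive.
|r| = 0.170, which falls in the weak range.

weak positive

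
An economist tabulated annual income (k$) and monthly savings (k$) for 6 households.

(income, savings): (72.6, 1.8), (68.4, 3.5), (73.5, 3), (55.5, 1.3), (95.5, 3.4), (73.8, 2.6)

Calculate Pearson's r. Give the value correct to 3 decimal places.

n = 6, Σx = 439.3, Σy = 15.6, Σx² = 32998.51, Σy² = 44.5, Σxy = 1179.31
nΣxy − ΣxΣy = 7075.86 − 6853.08 = 222.78
nΣx² − (Σx)² = 197991.06 − 192984.49 = 5006.57; nΣy² − (Σy)² = 267 − 243.36 = 23.64
r = 222.78 / √(5006.57 × 23.64) = 222.78 / 344.0281 ≈ 0.648

0.648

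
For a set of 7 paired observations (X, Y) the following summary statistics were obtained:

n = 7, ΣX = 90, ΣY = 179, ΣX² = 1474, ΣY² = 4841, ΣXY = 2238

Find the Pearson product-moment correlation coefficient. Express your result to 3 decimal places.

-0.219

r = (nΣXY − ΣXΣY) / √[(nΣX² − (ΣX)²)(nΣY² − (ΣY)²)]
Numerator: 7×2238 − 90×179 = -444
Denominator: √[(10318 − 8100)(33887 − 32041)] = √[2218 × 1846] = 2023.4693
r = -444 / 2023.4693 ≈ -0.219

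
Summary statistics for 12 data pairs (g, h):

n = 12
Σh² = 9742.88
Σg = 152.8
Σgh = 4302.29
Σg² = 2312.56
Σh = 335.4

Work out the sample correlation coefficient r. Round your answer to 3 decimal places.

0.086

r = (nΣgh − ΣgΣh) / √[(nΣg² − (Σg)²)(nΣh² − (Σh)²)]
Numerator: 12×4302.29 − 152.8×335.4 = 378.36
Denominator: √[(27750.72 − 23347.84)(116914.56 − 112493.16)] = √[4402.88 × 4421.4] = 4412.1303
r = 378.36 / 4412.1303 ≈ 0.086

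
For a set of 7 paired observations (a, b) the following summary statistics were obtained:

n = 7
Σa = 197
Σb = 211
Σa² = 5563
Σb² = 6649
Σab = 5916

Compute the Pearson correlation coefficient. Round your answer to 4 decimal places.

r = (nΣab − ΣaΣb) / √[(nΣa² − (Σa)²)(nΣb² − (Σb)²)]
Numerator: 7×5916 − 197×211 = -155
Denominator: √[(38941 − 38809)(46543 − 44521)] = √[132 × 2022] = 516.6275
r = -155 / 516.6275 ≈ -0.3000

-0.3000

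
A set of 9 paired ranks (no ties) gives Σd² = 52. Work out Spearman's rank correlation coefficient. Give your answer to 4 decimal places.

0.5667

ρ = 1 − 6Σd² / [n(n²−1)] = 1 − 6×52 / (9×80)
  = 1 − 312/720 = 1 − 0.43333 ≈ 0.5667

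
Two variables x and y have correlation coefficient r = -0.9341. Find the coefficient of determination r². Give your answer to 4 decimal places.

r² = (-0.9341)² = 0.8725

0.8725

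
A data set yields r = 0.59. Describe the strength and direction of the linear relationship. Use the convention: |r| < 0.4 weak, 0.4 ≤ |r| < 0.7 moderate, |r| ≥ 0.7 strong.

r = 0.59 > 0 so the relationship is positive.
|r| = 0.59, which falls in the moderate range.

moderate positive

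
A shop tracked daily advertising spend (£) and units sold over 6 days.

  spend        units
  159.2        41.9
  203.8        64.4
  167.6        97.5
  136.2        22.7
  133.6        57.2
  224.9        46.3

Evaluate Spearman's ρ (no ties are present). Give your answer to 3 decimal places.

Rank spend: 3, 5, 4, 2, 1, 6
Rank units: 2, 5, 6, 1, 4, 3
d = rank(spend) − rank(units): 1, 0, -2, 1, -3, 3; Σd² = 24
ρ = 1 − 6Σd² / [n(n²−1)] = 1 − 6×24 / (6×35) = 1 − 144/210 ≈ 0.314

0.314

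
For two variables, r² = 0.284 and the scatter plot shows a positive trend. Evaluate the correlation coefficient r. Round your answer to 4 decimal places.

|r| = √0.284 = 0.5329
The association is positive, so r = 0.5329.

0.5329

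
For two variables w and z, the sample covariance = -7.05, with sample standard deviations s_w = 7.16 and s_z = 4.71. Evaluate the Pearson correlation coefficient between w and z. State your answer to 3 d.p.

r = Cov(w,z) / (s_w · s_z) = -7.05 / (7.16 × 4.71)
  = -7.05 / 33.7236 ≈ -0.209

-0.209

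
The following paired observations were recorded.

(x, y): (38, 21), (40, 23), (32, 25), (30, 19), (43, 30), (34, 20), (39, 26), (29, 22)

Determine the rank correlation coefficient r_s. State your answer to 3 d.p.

Rank x: 5, 7, 3, 2, 8, 4, 6, 1
Rank y: 3, 5, 6, 1, 8, 2, 7, 4
d = rank(x) − rank(y): 2, 2, -3, 1, 0, 2, -1, -3; Σd² = 32
ρ = 1 − 6Σd² / [n(n²−1)] = 1 − 6×32 / (8×63) = 1 − 192/504 ≈ 0.619

0.619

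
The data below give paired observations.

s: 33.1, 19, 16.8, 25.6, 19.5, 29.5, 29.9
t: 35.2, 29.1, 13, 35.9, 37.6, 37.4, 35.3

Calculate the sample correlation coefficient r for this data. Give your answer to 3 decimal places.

0.626

n = 7, Σs = 173.4, Σt = 223.5, Σs² = 4538.72, Σt² = 7602.27, Σst = 5747.43
nΣst − ΣsΣt = 40232.01 − 38754.9 = 1477.11
nΣs² − (Σs)² = 31771.04 − 30067.56 = 1703.48; nΣt² − (Σt)² = 53215.89 − 49952.25 = 3263.64
r = 1477.11 / √(1703.48 × 3263.64) = 1477.11 / 2357.8688 ≈ 0.626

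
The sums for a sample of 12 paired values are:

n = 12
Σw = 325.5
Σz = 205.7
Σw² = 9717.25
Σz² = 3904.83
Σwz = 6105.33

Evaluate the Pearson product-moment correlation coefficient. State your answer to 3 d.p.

r = (nΣwz − ΣwΣz) / √[(nΣw² − (Σw)²)(nΣz² − (Σz)²)]
Numerator: 12×6105.33 − 325.5×205.7 = 6308.61
Denominator: √[(116607 − 105950.25)(46857.96 − 42312.49)] = √[10656.75 × 4545.47] = 6959.8806
r = 6308.61 / 6959.8806 ≈ 0.906

0.906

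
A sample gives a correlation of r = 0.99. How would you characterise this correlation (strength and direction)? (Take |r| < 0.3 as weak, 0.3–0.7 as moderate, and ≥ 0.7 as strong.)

r = 0.99 > 0 so the relationship is positive.
|r| = 0.99, which falls in the strong range.

strong positive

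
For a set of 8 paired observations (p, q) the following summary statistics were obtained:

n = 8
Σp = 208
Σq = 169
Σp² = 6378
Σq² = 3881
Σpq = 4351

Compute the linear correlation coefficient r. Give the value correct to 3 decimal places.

-0.078

r = (nΣpq − ΣpΣq) / √[(nΣp² − (Σp)²)(nΣq² − (Σq)²)]
Numerator: 8×4351 − 208×169 = -344
Denominator: √[(51024 − 43264)(31048 − 28561)] = √[7760 × 2487] = 4393.0764
r = -344 / 4393.0764 ≈ -0.078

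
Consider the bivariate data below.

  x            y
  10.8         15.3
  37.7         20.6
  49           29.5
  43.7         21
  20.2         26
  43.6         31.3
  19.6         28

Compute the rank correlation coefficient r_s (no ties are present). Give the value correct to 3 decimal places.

0.500

Rank x: 1, 4, 7, 6, 3, 5, 2
Rank y: 1, 2, 6, 3, 4, 7, 5
d = rank(x) − rank(y): 0, 2, 1, 3, -1, -2, -3; Σd² = 28
ρ = 1 − 6Σd² / [n(n²−1)] = 1 − 6×28 / (7×48) = 1 − 168/336 ≈ 0.500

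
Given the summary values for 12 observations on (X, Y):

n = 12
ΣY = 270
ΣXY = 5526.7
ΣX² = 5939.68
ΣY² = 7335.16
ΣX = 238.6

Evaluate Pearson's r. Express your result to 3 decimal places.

0.129

r = (nΣXY − ΣXΣY) / √[(nΣX² − (ΣX)²)(nΣY² − (ΣY)²)]
Numerator: 12×5526.7 − 238.6×270 = 1898.4
Denominator: √[(71276.16 − 56929.96)(88021.92 − 72900)] = √[14346.2 × 15121.92] = 14728.9541
r = 1898.4 / 14728.9541 ≈ 0.129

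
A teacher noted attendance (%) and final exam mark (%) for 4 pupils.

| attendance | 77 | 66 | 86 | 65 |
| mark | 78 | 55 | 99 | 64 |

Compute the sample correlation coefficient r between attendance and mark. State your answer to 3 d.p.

0.968

n = 4, Σx = 294, Σy = 296, Σx² = 21906, Σy² = 23006, Σxy = 22310
nΣxy − ΣxΣy = 89240 − 87024 = 2216
nΣx² − (Σx)² = 87624 − 86436 = 1188; nΣy² − (Σy)² = 92024 − 87616 = 4408
r = 2216 / √(1188 × 4408) = 2216 / 2288.3846 ≈ 0.968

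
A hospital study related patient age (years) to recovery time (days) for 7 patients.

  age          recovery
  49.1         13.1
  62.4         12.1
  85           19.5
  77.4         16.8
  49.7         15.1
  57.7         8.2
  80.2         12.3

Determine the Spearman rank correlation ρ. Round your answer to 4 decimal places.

0.3571

Rank age: 1, 4, 7, 5, 2, 3, 6
Rank recovery: 4, 2, 7, 6, 5, 1, 3
d = rank(age) − rank(recovery): -3, 2, 0, -1, -3, 2, 3; Σd² = 36
ρ = 1 − 6Σd² / [n(n²−1)] = 1 − 6×36 / (7×48) = 1 − 216/336 ≈ 0.3571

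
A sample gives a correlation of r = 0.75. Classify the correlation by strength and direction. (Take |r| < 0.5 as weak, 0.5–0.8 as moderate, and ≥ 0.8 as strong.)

moderate positive

r = 0.75 > 0 so the relationship is positive.
|r| = 0.75, which falls in the moderate range.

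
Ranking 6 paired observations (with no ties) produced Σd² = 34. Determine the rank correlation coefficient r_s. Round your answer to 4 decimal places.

ρ = 1 − 6Σd² / [n(n²−1)] = 1 − 6×34 / (6×35)
  = 1 − 204/210 = 1 − 0.97143 ≈ 0.0286

0.0286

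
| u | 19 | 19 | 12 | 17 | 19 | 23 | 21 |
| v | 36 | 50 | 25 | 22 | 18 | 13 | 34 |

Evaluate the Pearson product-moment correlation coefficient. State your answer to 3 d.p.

-0.054

n = 7, Σu = 130, Σv = 198, Σu² = 2486, Σv² = 6554, Σuv = 3663
nΣuv − ΣuΣv = 25641 − 25740 = -99
nΣu² − (Σu)² = 17402 − 16900 = 502; nΣv² − (Σv)² = 45878 − 39204 = 6674
r = -99 / √(502 × 6674) = -99 / 1830.3956 ≈ -0.054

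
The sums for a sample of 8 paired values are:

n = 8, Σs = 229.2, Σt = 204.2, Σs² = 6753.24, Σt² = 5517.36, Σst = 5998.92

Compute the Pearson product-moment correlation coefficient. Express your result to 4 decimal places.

0.6226

r = (nΣst − ΣsΣt) / √[(nΣs² − (Σs)²)(nΣt² − (Σt)²)]
Numerator: 8×5998.92 − 229.2×204.2 = 1188.72
Denominator: √[(54025.92 − 52532.64)(44138.88 − 41697.64)] = √[1493.28 × 2441.24] = 1909.3074
r = 1188.72 / 1909.3074 ≈ 0.6226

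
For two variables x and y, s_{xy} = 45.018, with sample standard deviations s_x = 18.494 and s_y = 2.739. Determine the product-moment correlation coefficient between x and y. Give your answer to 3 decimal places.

0.889

r = Cov(x,y) / (s_x · s_y) = 45.018 / (18.494 × 2.739)
  = 45.018 / 50.6551 ≈ 0.889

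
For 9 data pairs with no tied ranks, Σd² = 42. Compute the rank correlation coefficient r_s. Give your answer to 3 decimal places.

ρ = 1 − 6Σd² / [n(n²−1)] = 1 − 6×42 / (9×80)
  = 1 − 252/720 = 1 − 0.3500 ≈ 0.650

0.650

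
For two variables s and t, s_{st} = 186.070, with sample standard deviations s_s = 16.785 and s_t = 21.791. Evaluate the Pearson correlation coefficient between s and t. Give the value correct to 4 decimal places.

0.5087

r = Cov(s,t) / (s_s · s_t) = 186.070 / (16.785 × 21.791)
  = 186.070 / 365.7619 ≈ 0.5087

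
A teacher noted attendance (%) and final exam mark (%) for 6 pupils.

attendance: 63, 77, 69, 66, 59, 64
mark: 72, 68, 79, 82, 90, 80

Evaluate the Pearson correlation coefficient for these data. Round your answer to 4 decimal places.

n = 6, Σx = 398, Σy = 471, Σx² = 26592, Σy² = 37273, Σxy = 31065
nΣxy − ΣxΣy = 186390 − 187458 = -1068
nΣx² − (Σx)² = 159552 − 158404 = 1148; nΣy² − (Σy)² = 223638 − 221841 = 1797
r = -1068 / √(1148 × 1797) = -1068 / 1436.2994 ≈ -0.7436

-0.7436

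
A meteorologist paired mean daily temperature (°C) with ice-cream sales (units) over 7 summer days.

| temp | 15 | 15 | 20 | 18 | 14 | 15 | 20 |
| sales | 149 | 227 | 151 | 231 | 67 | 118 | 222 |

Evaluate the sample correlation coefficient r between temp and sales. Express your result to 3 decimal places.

0.511

n = 7, Σx = 117, Σy = 1165, Σx² = 1995, Σy² = 217589, Σxy = 19966
nΣxy − ΣxΣy = 139762 − 136305 = 3457
nΣx² − (Σx)² = 13965 − 13689 = 276; nΣy² − (Σy)² = 1523123 − 1357225 = 165898
r = 3457 / √(276 × 165898) = 3457 / 6766.6719 ≈ 0.511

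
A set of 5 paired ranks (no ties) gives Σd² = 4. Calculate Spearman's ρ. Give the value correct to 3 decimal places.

ρ = 1 − 6Σd² / [n(n²−1)] = 1 − 6×4 / (5×24)
  = 1 − 24/120 = 1 − 0.2000 ≈ 0.800

0.800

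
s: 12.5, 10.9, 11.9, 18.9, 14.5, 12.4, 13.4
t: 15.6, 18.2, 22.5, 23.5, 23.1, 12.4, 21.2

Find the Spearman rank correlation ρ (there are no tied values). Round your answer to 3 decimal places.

Rank s: 4, 1, 2, 7, 6, 3, 5
Rank t: 2, 3, 5, 7, 6, 1, 4
d = rank(s) − rank(t): 2, -2, -3, 0, 0, 2, 1; Σd² = 22
ρ = 1 − 6Σd² / [n(n²−1)] = 1 − 6×22 / (7×48) = 1 − 132/336 ≈ 0.607

0.607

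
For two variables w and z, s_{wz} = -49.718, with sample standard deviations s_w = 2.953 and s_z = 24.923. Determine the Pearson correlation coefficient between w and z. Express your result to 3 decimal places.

-0.676

r = Cov(w,z) / (s_w · s_z) = -49.718 / (2.953 × 24.923)
  = -49.718 / 73.5976 ≈ -0.676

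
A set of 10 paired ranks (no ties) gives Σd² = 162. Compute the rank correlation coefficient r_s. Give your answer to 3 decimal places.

0.018

ρ = 1 − 6Σd² / [n(n²−1)] = 1 − 6×162 / (10×99)
  = 1 − 972/990 = 1 − 0.9818 ≈ 0.018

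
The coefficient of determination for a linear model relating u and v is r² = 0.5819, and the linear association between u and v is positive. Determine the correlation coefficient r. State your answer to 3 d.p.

|r| = √0.5819 = 0.763
The association is positive, so r = 0.763.

0.763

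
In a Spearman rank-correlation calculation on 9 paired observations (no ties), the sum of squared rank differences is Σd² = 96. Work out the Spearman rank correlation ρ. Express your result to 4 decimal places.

0.2000

ρ = 1 − 6Σd² / [n(n²−1)] = 1 − 6×96 / (9×80)
  = 1 − 576/720 = 1 − 0.80000 ≈ 0.2000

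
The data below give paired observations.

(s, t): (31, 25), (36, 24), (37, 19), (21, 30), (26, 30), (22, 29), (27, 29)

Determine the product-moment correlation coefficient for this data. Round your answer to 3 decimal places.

n = 7, Σs = 200, Σt = 186, Σs² = 5956, Σt² = 5044, Σst = 5173
nΣst − ΣsΣt = 36211 − 37200 = -989
nΣs² − (Σs)² = 41692 − 40000 = 1692; nΣt² − (Σt)² = 35308 − 34596 = 712
r = -989 / √(1692 × 712) = -989 / 1097.5901 ≈ -0.901

-0.901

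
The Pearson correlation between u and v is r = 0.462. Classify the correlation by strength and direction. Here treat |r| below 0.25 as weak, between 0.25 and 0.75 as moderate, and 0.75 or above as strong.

moderate positive

r = 0.462 > 0 so the relationship is positive.
|r| = 0.462, which falls in the moderate range.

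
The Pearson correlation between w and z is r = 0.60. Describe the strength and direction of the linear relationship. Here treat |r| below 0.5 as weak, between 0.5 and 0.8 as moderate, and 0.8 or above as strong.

moderate positive

r = 0.60 > 0 so the relationship is positive.
|r| = 0.60, which falls in the moderate range.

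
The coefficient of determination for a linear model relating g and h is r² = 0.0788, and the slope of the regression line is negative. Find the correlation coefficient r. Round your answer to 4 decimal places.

|r| = √0.0788 = 0.2807
The association is negative, so r = −0.2807.

-0.2807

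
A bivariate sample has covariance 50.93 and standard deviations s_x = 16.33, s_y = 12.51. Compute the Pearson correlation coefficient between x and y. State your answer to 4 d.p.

r = Cov(x,y) / (s_x · s_y) = 50.93 / (16.33 × 12.51)
  = 50.93 / 204.2883 ≈ 0.2493

0.2493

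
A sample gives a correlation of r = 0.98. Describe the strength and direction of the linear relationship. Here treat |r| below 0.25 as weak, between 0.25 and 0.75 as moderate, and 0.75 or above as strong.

r = 0.98 > 0 so the relationship is positive.
|r| = 0.98, which falls in the strong range.

strong positive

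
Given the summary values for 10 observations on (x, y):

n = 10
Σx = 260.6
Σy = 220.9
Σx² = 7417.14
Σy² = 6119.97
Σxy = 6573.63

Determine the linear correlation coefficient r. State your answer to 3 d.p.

r = (nΣxy − ΣxΣy) / √[(nΣx² − (Σx)²)(nΣy² − (Σy)²)]
Numerator: 10×6573.63 − 260.6×220.9 = 8169.76
Denominator: √[(74171.4 − 67912.36)(61199.7 − 48796.81)] = √[6259.04 × 12402.89] = 8810.7993
r = 8169.76 / 8810.7993 ≈ 0.927

0.927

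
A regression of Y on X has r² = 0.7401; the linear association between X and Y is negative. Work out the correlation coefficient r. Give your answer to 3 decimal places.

|r| = √0.7401 = 0.860
The association is negative, so r = −0.860.

-0.860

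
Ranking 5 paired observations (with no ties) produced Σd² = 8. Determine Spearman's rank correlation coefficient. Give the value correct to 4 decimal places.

0.6000

ρ = 1 − 6Σd² / [n(n²−1)] = 1 − 6×8 / (5×24)
  = 1 − 48/120 = 1 − 0.40000 ≈ 0.6000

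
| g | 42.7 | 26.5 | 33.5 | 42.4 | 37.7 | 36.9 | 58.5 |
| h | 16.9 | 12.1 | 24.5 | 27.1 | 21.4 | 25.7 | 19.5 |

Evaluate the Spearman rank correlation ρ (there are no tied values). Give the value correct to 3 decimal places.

Rank g: 6, 1, 2, 5, 4, 3, 7
Rank h: 2, 1, 5, 7, 4, 6, 3
d = rank(g) − rank(h): 4, 0, -3, -2, 0, -3, 4; Σd² = 54
ρ = 1 − 6Σd² / [n(n²−1)] = 1 − 6×54 / (7×48) = 1 − 324/336 ≈ 0.036

0.036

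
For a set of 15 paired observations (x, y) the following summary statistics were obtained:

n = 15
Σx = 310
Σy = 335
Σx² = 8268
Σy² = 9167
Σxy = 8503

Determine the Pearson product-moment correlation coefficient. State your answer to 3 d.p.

r = (nΣxy − ΣxΣy) / √[(nΣx² − (Σx)²)(nΣy² − (Σy)²)]
Numerator: 15×8503 − 310×335 = 23695
Denominator: √[(124020 − 96100)(137505 − 112225)] = √[27920 × 25280] = 26567.2279
r = 23695 / 26567.2279 ≈ 0.892

0.892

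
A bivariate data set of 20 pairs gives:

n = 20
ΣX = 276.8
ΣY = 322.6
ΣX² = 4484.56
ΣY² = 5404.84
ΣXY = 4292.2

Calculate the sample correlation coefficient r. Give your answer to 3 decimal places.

-0.476

r = (nΣXY − ΣXΣY) / √[(nΣX² − (ΣX)²)(nΣY² − (ΣY)²)]
Numerator: 20×4292.2 − 276.8×322.6 = -3451.68
Denominator: √[(89691.2 − 76618.24)(108096.8 − 104070.76)] = √[13072.96 × 4026.04] = 7254.8094
r = -3451.68 / 7254.8094 ≈ -0.476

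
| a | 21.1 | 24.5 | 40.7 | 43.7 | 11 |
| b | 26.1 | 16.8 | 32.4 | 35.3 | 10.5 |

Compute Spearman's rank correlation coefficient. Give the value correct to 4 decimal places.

0.9000

Rank a: 2, 3, 4, 5, 1
Rank b: 3, 2, 4, 5, 1
d = rank(a) − rank(b): -1, 1, 0, 0, 0; Σd² = 2
ρ = 1 − 6Σd² / [n(n²−1)] = 1 − 6×2 / (5×24) = 1 − 12/120 ≈ 0.9000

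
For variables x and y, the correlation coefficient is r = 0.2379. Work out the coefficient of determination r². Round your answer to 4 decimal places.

0.0566

r² = (0.2379)² = 0.0566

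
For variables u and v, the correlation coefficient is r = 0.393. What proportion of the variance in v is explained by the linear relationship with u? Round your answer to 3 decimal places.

0.154

r² = (0.393)² = 0.154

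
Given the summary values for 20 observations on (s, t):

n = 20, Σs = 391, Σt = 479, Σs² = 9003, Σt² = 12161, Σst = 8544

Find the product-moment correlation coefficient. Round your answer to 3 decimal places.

r = (nΣst − ΣsΣt) / √[(nΣs² − (Σs)²)(nΣt² − (Σt)²)]
Numerator: 20×8544 − 391×479 = -16409
Denominator: √[(180060 − 152881)(243220 − 229441)] = √[27179 × 13779] = 19351.9880
r = -16409 / 19351.9880 ≈ -0.848

-0.848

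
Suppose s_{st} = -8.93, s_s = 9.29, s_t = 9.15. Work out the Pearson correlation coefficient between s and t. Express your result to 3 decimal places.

-0.105

r = Cov(s,t) / (s_s · s_t) = -8.93 / (9.29 × 9.15)
  = -8.93 / 85.0035 ≈ -0.105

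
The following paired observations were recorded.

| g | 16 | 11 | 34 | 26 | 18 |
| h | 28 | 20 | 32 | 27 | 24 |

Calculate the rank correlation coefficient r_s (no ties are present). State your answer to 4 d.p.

Rank g: 2, 1, 5, 4, 3
Rank h: 4, 1, 5, 3, 2
d = rank(g) − rank(h): -2, 0, 0, 1, 1; Σd² = 6
ρ = 1 − 6Σd² / [n(n²−1)] = 1 − 6×6 / (5×24) = 1 − 36/120 ≈ 0.7000

0.7000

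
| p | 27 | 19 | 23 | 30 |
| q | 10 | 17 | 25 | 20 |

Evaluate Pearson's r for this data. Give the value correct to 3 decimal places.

n = 4, Σp = 99, Σq = 72, Σp² = 2519, Σq² = 1414, Σpq = 1768
nΣpq − ΣpΣq = 7072 − 7128 = -56
nΣp² − (Σp)² = 10076 − 9801 = 275; nΣq² − (Σq)² = 5656 − 5184 = 472
r = -56 / √(275 × 472) = -56 / 360.2777 ≈ -0.155

-0.155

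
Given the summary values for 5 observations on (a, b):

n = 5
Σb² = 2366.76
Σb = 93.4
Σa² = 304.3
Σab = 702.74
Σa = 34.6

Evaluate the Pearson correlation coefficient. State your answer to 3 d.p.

r = (nΣab − ΣaΣb) / √[(nΣa² − (Σa)²)(nΣb² − (Σb)²)]
Numerator: 5×702.74 − 34.6×93.4 = 282.06
Denominator: √[(1521.5 − 1197.16)(11833.8 − 8723.56)] = √[324.34 × 3110.24] = 1004.3780
r = 282.06 / 1004.3780 ≈ 0.281

0.281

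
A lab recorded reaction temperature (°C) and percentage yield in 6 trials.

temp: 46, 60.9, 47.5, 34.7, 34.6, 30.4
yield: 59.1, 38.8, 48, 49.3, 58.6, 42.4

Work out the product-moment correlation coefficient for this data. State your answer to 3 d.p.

n = 6, Σx = 254.1, Σy = 296.2, Σx² = 11406.47, Σy² = 14964.46, Σxy = 12388.75
nΣxy − ΣxΣy = 74332.5 − 75264.42 = -931.92
nΣx² − (Σx)² = 68438.82 − 64566.81 = 3872.01; nΣy² − (Σy)² = 89786.76 − 87734.44 = 2052.32
r = -931.92 / √(3872.01 × 2052.32) = -931.92 / 2818.9721 ≈ -0.331

-0.331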